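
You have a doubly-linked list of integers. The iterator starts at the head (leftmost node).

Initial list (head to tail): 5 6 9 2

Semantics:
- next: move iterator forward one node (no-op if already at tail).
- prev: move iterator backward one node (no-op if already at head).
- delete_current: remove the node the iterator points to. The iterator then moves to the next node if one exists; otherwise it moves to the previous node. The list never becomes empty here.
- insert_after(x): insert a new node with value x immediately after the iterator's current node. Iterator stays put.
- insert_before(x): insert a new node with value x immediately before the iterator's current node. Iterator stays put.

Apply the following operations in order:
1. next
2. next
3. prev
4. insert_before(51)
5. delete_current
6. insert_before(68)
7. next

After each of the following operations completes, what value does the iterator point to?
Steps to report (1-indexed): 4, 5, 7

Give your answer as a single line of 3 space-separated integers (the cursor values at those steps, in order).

Answer: 6 9 2

Derivation:
After 1 (next): list=[5, 6, 9, 2] cursor@6
After 2 (next): list=[5, 6, 9, 2] cursor@9
After 3 (prev): list=[5, 6, 9, 2] cursor@6
After 4 (insert_before(51)): list=[5, 51, 6, 9, 2] cursor@6
After 5 (delete_current): list=[5, 51, 9, 2] cursor@9
After 6 (insert_before(68)): list=[5, 51, 68, 9, 2] cursor@9
After 7 (next): list=[5, 51, 68, 9, 2] cursor@2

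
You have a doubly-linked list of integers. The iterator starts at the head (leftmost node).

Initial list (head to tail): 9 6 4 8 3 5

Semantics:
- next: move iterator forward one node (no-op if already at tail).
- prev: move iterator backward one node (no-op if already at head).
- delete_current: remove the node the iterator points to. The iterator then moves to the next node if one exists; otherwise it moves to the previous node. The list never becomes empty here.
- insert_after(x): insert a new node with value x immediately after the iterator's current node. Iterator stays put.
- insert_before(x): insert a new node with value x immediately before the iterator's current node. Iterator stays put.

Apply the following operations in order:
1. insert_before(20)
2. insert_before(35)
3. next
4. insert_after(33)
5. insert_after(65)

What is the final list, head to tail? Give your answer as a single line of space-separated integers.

Answer: 20 35 9 6 65 33 4 8 3 5

Derivation:
After 1 (insert_before(20)): list=[20, 9, 6, 4, 8, 3, 5] cursor@9
After 2 (insert_before(35)): list=[20, 35, 9, 6, 4, 8, 3, 5] cursor@9
After 3 (next): list=[20, 35, 9, 6, 4, 8, 3, 5] cursor@6
After 4 (insert_after(33)): list=[20, 35, 9, 6, 33, 4, 8, 3, 5] cursor@6
After 5 (insert_after(65)): list=[20, 35, 9, 6, 65, 33, 4, 8, 3, 5] cursor@6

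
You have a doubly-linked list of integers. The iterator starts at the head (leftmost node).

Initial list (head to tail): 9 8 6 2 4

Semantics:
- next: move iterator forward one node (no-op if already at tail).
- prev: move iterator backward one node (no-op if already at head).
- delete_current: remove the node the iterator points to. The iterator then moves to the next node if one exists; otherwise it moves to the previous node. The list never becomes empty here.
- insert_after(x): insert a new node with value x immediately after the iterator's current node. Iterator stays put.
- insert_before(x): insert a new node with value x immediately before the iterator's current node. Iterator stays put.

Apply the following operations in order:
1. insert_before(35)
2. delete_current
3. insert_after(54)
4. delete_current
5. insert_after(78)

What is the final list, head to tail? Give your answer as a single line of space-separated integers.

Answer: 35 54 78 6 2 4

Derivation:
After 1 (insert_before(35)): list=[35, 9, 8, 6, 2, 4] cursor@9
After 2 (delete_current): list=[35, 8, 6, 2, 4] cursor@8
After 3 (insert_after(54)): list=[35, 8, 54, 6, 2, 4] cursor@8
After 4 (delete_current): list=[35, 54, 6, 2, 4] cursor@54
After 5 (insert_after(78)): list=[35, 54, 78, 6, 2, 4] cursor@54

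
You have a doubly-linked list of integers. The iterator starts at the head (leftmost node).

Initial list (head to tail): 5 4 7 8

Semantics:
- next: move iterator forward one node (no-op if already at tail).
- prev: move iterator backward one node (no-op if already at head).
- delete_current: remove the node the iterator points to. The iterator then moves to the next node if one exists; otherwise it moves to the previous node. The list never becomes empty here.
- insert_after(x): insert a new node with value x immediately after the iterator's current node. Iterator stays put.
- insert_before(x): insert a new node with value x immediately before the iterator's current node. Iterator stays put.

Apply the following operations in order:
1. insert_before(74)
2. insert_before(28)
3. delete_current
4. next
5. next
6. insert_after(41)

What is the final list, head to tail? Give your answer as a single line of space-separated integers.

After 1 (insert_before(74)): list=[74, 5, 4, 7, 8] cursor@5
After 2 (insert_before(28)): list=[74, 28, 5, 4, 7, 8] cursor@5
After 3 (delete_current): list=[74, 28, 4, 7, 8] cursor@4
After 4 (next): list=[74, 28, 4, 7, 8] cursor@7
After 5 (next): list=[74, 28, 4, 7, 8] cursor@8
After 6 (insert_after(41)): list=[74, 28, 4, 7, 8, 41] cursor@8

Answer: 74 28 4 7 8 41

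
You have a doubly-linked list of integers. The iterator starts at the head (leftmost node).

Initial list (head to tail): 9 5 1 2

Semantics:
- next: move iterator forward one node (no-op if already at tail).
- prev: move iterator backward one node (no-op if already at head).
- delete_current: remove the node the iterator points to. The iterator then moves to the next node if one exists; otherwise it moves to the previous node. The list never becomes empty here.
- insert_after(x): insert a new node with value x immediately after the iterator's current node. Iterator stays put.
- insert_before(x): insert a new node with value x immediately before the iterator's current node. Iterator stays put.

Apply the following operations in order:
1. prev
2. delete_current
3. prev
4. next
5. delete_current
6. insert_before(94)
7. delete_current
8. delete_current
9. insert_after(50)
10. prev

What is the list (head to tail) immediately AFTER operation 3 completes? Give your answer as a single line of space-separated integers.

Answer: 5 1 2

Derivation:
After 1 (prev): list=[9, 5, 1, 2] cursor@9
After 2 (delete_current): list=[5, 1, 2] cursor@5
After 3 (prev): list=[5, 1, 2] cursor@5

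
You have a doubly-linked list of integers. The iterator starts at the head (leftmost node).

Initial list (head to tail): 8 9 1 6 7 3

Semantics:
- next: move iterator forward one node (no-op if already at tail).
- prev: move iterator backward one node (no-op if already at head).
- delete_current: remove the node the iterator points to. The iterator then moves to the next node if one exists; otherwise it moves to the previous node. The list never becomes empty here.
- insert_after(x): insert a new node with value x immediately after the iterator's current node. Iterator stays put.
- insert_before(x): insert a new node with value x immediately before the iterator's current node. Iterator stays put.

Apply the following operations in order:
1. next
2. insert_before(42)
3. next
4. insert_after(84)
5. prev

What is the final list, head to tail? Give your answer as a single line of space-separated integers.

Answer: 8 42 9 1 84 6 7 3

Derivation:
After 1 (next): list=[8, 9, 1, 6, 7, 3] cursor@9
After 2 (insert_before(42)): list=[8, 42, 9, 1, 6, 7, 3] cursor@9
After 3 (next): list=[8, 42, 9, 1, 6, 7, 3] cursor@1
After 4 (insert_after(84)): list=[8, 42, 9, 1, 84, 6, 7, 3] cursor@1
After 5 (prev): list=[8, 42, 9, 1, 84, 6, 7, 3] cursor@9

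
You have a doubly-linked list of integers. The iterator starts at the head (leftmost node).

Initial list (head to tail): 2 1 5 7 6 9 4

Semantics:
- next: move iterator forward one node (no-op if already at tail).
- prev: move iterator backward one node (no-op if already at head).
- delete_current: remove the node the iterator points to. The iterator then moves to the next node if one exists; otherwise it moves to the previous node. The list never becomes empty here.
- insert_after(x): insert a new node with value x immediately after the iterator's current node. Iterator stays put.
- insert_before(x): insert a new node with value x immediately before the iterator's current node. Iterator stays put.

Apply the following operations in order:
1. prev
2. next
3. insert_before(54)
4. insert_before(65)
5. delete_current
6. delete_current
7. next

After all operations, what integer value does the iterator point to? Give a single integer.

Answer: 6

Derivation:
After 1 (prev): list=[2, 1, 5, 7, 6, 9, 4] cursor@2
After 2 (next): list=[2, 1, 5, 7, 6, 9, 4] cursor@1
After 3 (insert_before(54)): list=[2, 54, 1, 5, 7, 6, 9, 4] cursor@1
After 4 (insert_before(65)): list=[2, 54, 65, 1, 5, 7, 6, 9, 4] cursor@1
After 5 (delete_current): list=[2, 54, 65, 5, 7, 6, 9, 4] cursor@5
After 6 (delete_current): list=[2, 54, 65, 7, 6, 9, 4] cursor@7
After 7 (next): list=[2, 54, 65, 7, 6, 9, 4] cursor@6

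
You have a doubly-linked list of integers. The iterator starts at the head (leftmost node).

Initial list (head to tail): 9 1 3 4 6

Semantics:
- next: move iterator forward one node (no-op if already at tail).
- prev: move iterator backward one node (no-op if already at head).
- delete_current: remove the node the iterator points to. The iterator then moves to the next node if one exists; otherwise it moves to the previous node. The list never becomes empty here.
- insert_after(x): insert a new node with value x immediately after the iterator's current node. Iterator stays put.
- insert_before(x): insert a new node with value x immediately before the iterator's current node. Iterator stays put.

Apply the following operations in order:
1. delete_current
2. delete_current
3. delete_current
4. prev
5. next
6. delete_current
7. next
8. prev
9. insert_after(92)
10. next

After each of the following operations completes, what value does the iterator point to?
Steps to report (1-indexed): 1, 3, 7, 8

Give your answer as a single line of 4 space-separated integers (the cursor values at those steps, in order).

Answer: 1 4 4 4

Derivation:
After 1 (delete_current): list=[1, 3, 4, 6] cursor@1
After 2 (delete_current): list=[3, 4, 6] cursor@3
After 3 (delete_current): list=[4, 6] cursor@4
After 4 (prev): list=[4, 6] cursor@4
After 5 (next): list=[4, 6] cursor@6
After 6 (delete_current): list=[4] cursor@4
After 7 (next): list=[4] cursor@4
After 8 (prev): list=[4] cursor@4
After 9 (insert_after(92)): list=[4, 92] cursor@4
After 10 (next): list=[4, 92] cursor@92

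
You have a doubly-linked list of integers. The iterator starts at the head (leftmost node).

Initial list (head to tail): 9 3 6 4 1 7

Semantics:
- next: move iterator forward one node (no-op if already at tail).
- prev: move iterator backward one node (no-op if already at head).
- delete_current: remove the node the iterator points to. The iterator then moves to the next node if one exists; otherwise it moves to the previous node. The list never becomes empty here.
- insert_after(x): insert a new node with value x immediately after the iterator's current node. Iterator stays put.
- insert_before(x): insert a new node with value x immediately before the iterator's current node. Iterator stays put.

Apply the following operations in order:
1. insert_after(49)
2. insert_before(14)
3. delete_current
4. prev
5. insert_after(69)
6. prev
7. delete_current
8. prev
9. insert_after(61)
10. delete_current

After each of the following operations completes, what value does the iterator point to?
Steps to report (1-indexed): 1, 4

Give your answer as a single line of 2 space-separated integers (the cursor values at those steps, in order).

Answer: 9 14

Derivation:
After 1 (insert_after(49)): list=[9, 49, 3, 6, 4, 1, 7] cursor@9
After 2 (insert_before(14)): list=[14, 9, 49, 3, 6, 4, 1, 7] cursor@9
After 3 (delete_current): list=[14, 49, 3, 6, 4, 1, 7] cursor@49
After 4 (prev): list=[14, 49, 3, 6, 4, 1, 7] cursor@14
After 5 (insert_after(69)): list=[14, 69, 49, 3, 6, 4, 1, 7] cursor@14
After 6 (prev): list=[14, 69, 49, 3, 6, 4, 1, 7] cursor@14
After 7 (delete_current): list=[69, 49, 3, 6, 4, 1, 7] cursor@69
After 8 (prev): list=[69, 49, 3, 6, 4, 1, 7] cursor@69
After 9 (insert_after(61)): list=[69, 61, 49, 3, 6, 4, 1, 7] cursor@69
After 10 (delete_current): list=[61, 49, 3, 6, 4, 1, 7] cursor@61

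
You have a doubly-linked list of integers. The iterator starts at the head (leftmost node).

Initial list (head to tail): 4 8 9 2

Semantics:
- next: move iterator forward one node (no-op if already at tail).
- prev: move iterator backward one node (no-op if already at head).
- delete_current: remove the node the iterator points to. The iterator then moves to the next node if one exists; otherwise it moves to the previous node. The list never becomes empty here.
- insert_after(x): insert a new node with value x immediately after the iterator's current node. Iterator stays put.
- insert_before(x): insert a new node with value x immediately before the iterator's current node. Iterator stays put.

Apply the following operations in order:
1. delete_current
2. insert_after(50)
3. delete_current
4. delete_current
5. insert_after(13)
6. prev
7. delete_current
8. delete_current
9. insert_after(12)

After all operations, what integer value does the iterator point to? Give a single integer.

After 1 (delete_current): list=[8, 9, 2] cursor@8
After 2 (insert_after(50)): list=[8, 50, 9, 2] cursor@8
After 3 (delete_current): list=[50, 9, 2] cursor@50
After 4 (delete_current): list=[9, 2] cursor@9
After 5 (insert_after(13)): list=[9, 13, 2] cursor@9
After 6 (prev): list=[9, 13, 2] cursor@9
After 7 (delete_current): list=[13, 2] cursor@13
After 8 (delete_current): list=[2] cursor@2
After 9 (insert_after(12)): list=[2, 12] cursor@2

Answer: 2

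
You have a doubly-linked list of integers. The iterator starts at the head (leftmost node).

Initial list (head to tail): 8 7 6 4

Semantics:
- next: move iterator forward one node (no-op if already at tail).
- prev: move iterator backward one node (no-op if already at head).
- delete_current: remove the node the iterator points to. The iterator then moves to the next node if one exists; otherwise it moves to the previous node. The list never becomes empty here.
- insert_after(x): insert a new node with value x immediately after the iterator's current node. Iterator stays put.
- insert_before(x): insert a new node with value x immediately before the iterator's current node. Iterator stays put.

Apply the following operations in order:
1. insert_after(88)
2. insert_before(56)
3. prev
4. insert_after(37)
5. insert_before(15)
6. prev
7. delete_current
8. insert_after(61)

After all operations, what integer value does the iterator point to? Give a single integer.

After 1 (insert_after(88)): list=[8, 88, 7, 6, 4] cursor@8
After 2 (insert_before(56)): list=[56, 8, 88, 7, 6, 4] cursor@8
After 3 (prev): list=[56, 8, 88, 7, 6, 4] cursor@56
After 4 (insert_after(37)): list=[56, 37, 8, 88, 7, 6, 4] cursor@56
After 5 (insert_before(15)): list=[15, 56, 37, 8, 88, 7, 6, 4] cursor@56
After 6 (prev): list=[15, 56, 37, 8, 88, 7, 6, 4] cursor@15
After 7 (delete_current): list=[56, 37, 8, 88, 7, 6, 4] cursor@56
After 8 (insert_after(61)): list=[56, 61, 37, 8, 88, 7, 6, 4] cursor@56

Answer: 56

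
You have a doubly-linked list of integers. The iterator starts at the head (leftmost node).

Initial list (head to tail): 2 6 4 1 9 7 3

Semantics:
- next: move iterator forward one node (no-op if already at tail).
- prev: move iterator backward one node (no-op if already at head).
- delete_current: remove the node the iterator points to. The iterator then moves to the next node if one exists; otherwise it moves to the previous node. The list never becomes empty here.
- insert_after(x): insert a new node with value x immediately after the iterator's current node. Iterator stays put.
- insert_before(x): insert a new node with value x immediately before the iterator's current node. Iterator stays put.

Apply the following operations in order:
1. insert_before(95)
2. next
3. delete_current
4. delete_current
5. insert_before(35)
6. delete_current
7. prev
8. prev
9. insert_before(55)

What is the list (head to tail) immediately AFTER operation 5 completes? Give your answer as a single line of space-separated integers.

Answer: 95 2 35 1 9 7 3

Derivation:
After 1 (insert_before(95)): list=[95, 2, 6, 4, 1, 9, 7, 3] cursor@2
After 2 (next): list=[95, 2, 6, 4, 1, 9, 7, 3] cursor@6
After 3 (delete_current): list=[95, 2, 4, 1, 9, 7, 3] cursor@4
After 4 (delete_current): list=[95, 2, 1, 9, 7, 3] cursor@1
After 5 (insert_before(35)): list=[95, 2, 35, 1, 9, 7, 3] cursor@1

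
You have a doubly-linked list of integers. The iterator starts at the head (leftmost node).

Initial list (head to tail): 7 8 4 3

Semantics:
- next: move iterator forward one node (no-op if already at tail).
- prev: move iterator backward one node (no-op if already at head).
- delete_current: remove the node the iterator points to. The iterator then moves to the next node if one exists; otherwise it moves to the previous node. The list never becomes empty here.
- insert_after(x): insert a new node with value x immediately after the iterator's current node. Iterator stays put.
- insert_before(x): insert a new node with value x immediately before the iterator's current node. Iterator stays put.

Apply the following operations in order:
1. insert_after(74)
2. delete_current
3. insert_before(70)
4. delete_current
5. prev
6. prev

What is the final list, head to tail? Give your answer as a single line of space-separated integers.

After 1 (insert_after(74)): list=[7, 74, 8, 4, 3] cursor@7
After 2 (delete_current): list=[74, 8, 4, 3] cursor@74
After 3 (insert_before(70)): list=[70, 74, 8, 4, 3] cursor@74
After 4 (delete_current): list=[70, 8, 4, 3] cursor@8
After 5 (prev): list=[70, 8, 4, 3] cursor@70
After 6 (prev): list=[70, 8, 4, 3] cursor@70

Answer: 70 8 4 3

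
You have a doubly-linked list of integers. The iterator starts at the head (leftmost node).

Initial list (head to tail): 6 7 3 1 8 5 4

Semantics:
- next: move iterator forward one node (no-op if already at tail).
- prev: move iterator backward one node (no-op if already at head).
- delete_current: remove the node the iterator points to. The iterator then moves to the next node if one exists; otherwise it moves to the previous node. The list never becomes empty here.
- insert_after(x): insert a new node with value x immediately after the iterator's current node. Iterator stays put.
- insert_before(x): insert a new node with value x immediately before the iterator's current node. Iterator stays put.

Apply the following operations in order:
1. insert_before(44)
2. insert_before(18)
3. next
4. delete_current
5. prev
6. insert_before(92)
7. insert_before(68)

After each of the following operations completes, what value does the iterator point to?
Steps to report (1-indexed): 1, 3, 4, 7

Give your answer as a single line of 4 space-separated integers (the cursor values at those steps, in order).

After 1 (insert_before(44)): list=[44, 6, 7, 3, 1, 8, 5, 4] cursor@6
After 2 (insert_before(18)): list=[44, 18, 6, 7, 3, 1, 8, 5, 4] cursor@6
After 3 (next): list=[44, 18, 6, 7, 3, 1, 8, 5, 4] cursor@7
After 4 (delete_current): list=[44, 18, 6, 3, 1, 8, 5, 4] cursor@3
After 5 (prev): list=[44, 18, 6, 3, 1, 8, 5, 4] cursor@6
After 6 (insert_before(92)): list=[44, 18, 92, 6, 3, 1, 8, 5, 4] cursor@6
After 7 (insert_before(68)): list=[44, 18, 92, 68, 6, 3, 1, 8, 5, 4] cursor@6

Answer: 6 7 3 6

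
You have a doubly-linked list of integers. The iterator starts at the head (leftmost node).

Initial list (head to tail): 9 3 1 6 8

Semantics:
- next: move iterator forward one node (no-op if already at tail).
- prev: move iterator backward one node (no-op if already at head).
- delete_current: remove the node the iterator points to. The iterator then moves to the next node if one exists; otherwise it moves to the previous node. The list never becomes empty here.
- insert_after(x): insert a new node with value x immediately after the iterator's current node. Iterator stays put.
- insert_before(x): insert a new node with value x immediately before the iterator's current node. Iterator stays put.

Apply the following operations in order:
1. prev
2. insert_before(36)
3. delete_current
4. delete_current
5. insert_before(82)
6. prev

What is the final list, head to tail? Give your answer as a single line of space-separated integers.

Answer: 36 82 1 6 8

Derivation:
After 1 (prev): list=[9, 3, 1, 6, 8] cursor@9
After 2 (insert_before(36)): list=[36, 9, 3, 1, 6, 8] cursor@9
After 3 (delete_current): list=[36, 3, 1, 6, 8] cursor@3
After 4 (delete_current): list=[36, 1, 6, 8] cursor@1
After 5 (insert_before(82)): list=[36, 82, 1, 6, 8] cursor@1
After 6 (prev): list=[36, 82, 1, 6, 8] cursor@82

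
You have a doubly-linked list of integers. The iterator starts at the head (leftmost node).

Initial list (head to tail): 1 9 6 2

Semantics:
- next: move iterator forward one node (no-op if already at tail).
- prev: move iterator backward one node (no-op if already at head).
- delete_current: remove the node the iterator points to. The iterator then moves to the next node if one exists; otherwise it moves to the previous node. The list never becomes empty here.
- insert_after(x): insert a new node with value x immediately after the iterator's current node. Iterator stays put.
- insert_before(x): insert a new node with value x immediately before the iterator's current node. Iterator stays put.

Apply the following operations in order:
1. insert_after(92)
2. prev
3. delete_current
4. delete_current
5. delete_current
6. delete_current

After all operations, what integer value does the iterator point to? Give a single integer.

After 1 (insert_after(92)): list=[1, 92, 9, 6, 2] cursor@1
After 2 (prev): list=[1, 92, 9, 6, 2] cursor@1
After 3 (delete_current): list=[92, 9, 6, 2] cursor@92
After 4 (delete_current): list=[9, 6, 2] cursor@9
After 5 (delete_current): list=[6, 2] cursor@6
After 6 (delete_current): list=[2] cursor@2

Answer: 2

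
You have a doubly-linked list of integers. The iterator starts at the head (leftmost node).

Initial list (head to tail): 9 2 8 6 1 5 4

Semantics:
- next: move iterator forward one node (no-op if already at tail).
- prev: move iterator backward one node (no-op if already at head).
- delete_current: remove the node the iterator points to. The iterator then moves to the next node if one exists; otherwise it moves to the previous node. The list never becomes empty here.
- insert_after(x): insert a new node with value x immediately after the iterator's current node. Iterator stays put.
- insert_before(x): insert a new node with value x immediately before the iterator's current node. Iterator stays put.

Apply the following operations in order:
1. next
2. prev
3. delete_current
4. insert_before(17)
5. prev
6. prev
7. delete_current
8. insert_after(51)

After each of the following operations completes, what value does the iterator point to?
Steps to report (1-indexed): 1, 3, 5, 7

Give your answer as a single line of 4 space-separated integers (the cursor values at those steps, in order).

After 1 (next): list=[9, 2, 8, 6, 1, 5, 4] cursor@2
After 2 (prev): list=[9, 2, 8, 6, 1, 5, 4] cursor@9
After 3 (delete_current): list=[2, 8, 6, 1, 5, 4] cursor@2
After 4 (insert_before(17)): list=[17, 2, 8, 6, 1, 5, 4] cursor@2
After 5 (prev): list=[17, 2, 8, 6, 1, 5, 4] cursor@17
After 6 (prev): list=[17, 2, 8, 6, 1, 5, 4] cursor@17
After 7 (delete_current): list=[2, 8, 6, 1, 5, 4] cursor@2
After 8 (insert_after(51)): list=[2, 51, 8, 6, 1, 5, 4] cursor@2

Answer: 2 2 17 2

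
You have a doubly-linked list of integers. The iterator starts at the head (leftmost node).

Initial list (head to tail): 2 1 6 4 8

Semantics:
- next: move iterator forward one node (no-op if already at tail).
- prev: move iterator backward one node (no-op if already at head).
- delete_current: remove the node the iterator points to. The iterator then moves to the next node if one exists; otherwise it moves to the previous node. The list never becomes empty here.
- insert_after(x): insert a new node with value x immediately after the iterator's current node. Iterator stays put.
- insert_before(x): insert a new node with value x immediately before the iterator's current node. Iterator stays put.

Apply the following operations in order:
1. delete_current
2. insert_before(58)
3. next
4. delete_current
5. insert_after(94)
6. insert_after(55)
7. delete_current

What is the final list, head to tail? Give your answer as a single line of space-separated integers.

Answer: 58 1 55 94 8

Derivation:
After 1 (delete_current): list=[1, 6, 4, 8] cursor@1
After 2 (insert_before(58)): list=[58, 1, 6, 4, 8] cursor@1
After 3 (next): list=[58, 1, 6, 4, 8] cursor@6
After 4 (delete_current): list=[58, 1, 4, 8] cursor@4
After 5 (insert_after(94)): list=[58, 1, 4, 94, 8] cursor@4
After 6 (insert_after(55)): list=[58, 1, 4, 55, 94, 8] cursor@4
After 7 (delete_current): list=[58, 1, 55, 94, 8] cursor@55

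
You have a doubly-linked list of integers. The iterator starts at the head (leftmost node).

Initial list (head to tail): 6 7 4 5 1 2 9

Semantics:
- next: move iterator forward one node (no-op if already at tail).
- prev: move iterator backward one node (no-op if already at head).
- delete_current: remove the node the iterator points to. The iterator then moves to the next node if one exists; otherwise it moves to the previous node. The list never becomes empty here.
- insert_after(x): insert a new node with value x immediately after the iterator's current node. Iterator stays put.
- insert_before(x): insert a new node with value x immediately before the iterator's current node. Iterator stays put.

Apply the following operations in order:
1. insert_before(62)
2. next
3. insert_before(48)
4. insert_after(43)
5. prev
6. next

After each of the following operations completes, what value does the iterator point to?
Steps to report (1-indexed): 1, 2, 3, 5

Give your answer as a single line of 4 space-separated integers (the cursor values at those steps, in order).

After 1 (insert_before(62)): list=[62, 6, 7, 4, 5, 1, 2, 9] cursor@6
After 2 (next): list=[62, 6, 7, 4, 5, 1, 2, 9] cursor@7
After 3 (insert_before(48)): list=[62, 6, 48, 7, 4, 5, 1, 2, 9] cursor@7
After 4 (insert_after(43)): list=[62, 6, 48, 7, 43, 4, 5, 1, 2, 9] cursor@7
After 5 (prev): list=[62, 6, 48, 7, 43, 4, 5, 1, 2, 9] cursor@48
After 6 (next): list=[62, 6, 48, 7, 43, 4, 5, 1, 2, 9] cursor@7

Answer: 6 7 7 48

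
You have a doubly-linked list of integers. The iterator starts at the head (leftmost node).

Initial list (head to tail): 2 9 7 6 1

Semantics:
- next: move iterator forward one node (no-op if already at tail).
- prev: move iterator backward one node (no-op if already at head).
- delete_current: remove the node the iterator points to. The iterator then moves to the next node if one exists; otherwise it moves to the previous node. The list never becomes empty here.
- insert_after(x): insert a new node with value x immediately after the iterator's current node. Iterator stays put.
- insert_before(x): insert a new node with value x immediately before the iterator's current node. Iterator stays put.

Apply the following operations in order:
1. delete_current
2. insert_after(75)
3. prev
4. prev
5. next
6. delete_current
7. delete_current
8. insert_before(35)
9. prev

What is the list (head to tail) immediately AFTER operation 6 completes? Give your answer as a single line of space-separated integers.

Answer: 9 7 6 1

Derivation:
After 1 (delete_current): list=[9, 7, 6, 1] cursor@9
After 2 (insert_after(75)): list=[9, 75, 7, 6, 1] cursor@9
After 3 (prev): list=[9, 75, 7, 6, 1] cursor@9
After 4 (prev): list=[9, 75, 7, 6, 1] cursor@9
After 5 (next): list=[9, 75, 7, 6, 1] cursor@75
After 6 (delete_current): list=[9, 7, 6, 1] cursor@7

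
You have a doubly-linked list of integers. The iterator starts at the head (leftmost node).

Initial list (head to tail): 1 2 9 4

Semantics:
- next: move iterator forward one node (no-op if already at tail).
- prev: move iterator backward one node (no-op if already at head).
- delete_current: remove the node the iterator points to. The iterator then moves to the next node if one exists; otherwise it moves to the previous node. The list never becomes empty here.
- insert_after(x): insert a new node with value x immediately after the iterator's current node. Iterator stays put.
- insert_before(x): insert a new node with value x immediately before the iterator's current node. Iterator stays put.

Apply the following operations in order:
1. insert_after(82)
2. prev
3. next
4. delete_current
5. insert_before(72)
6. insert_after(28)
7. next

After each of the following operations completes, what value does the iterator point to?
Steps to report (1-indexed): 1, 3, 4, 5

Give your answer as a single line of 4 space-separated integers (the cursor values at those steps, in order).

Answer: 1 82 2 2

Derivation:
After 1 (insert_after(82)): list=[1, 82, 2, 9, 4] cursor@1
After 2 (prev): list=[1, 82, 2, 9, 4] cursor@1
After 3 (next): list=[1, 82, 2, 9, 4] cursor@82
After 4 (delete_current): list=[1, 2, 9, 4] cursor@2
After 5 (insert_before(72)): list=[1, 72, 2, 9, 4] cursor@2
After 6 (insert_after(28)): list=[1, 72, 2, 28, 9, 4] cursor@2
After 7 (next): list=[1, 72, 2, 28, 9, 4] cursor@28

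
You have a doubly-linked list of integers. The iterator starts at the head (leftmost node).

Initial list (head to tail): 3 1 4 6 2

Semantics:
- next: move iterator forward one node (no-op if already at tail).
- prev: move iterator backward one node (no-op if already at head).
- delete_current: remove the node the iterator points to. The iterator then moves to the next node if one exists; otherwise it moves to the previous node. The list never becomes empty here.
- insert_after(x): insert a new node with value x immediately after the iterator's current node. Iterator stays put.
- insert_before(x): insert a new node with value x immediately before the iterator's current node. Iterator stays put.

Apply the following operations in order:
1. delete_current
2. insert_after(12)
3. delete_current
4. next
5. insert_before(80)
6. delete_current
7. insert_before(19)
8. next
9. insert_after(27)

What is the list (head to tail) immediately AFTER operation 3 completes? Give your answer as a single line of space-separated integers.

After 1 (delete_current): list=[1, 4, 6, 2] cursor@1
After 2 (insert_after(12)): list=[1, 12, 4, 6, 2] cursor@1
After 3 (delete_current): list=[12, 4, 6, 2] cursor@12

Answer: 12 4 6 2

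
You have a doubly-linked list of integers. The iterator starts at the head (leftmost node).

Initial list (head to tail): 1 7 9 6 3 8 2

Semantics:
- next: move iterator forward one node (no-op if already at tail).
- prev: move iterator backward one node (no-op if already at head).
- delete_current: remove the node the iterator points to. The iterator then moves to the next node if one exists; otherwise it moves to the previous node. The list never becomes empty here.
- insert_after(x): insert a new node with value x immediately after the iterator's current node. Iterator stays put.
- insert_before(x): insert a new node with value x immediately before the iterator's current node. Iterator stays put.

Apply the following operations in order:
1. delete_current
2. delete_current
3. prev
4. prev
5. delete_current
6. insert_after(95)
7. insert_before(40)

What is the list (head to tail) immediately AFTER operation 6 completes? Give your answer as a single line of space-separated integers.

After 1 (delete_current): list=[7, 9, 6, 3, 8, 2] cursor@7
After 2 (delete_current): list=[9, 6, 3, 8, 2] cursor@9
After 3 (prev): list=[9, 6, 3, 8, 2] cursor@9
After 4 (prev): list=[9, 6, 3, 8, 2] cursor@9
After 5 (delete_current): list=[6, 3, 8, 2] cursor@6
After 6 (insert_after(95)): list=[6, 95, 3, 8, 2] cursor@6

Answer: 6 95 3 8 2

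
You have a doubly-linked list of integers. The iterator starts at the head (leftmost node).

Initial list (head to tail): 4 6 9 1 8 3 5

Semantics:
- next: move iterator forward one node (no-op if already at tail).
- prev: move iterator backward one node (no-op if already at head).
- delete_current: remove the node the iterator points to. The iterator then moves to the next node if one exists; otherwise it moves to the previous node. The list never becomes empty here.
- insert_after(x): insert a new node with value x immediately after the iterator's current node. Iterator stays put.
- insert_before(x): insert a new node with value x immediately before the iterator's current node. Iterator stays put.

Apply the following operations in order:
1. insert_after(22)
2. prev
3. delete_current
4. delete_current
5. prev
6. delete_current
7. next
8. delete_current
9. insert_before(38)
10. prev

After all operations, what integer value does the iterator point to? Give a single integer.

After 1 (insert_after(22)): list=[4, 22, 6, 9, 1, 8, 3, 5] cursor@4
After 2 (prev): list=[4, 22, 6, 9, 1, 8, 3, 5] cursor@4
After 3 (delete_current): list=[22, 6, 9, 1, 8, 3, 5] cursor@22
After 4 (delete_current): list=[6, 9, 1, 8, 3, 5] cursor@6
After 5 (prev): list=[6, 9, 1, 8, 3, 5] cursor@6
After 6 (delete_current): list=[9, 1, 8, 3, 5] cursor@9
After 7 (next): list=[9, 1, 8, 3, 5] cursor@1
After 8 (delete_current): list=[9, 8, 3, 5] cursor@8
After 9 (insert_before(38)): list=[9, 38, 8, 3, 5] cursor@8
After 10 (prev): list=[9, 38, 8, 3, 5] cursor@38

Answer: 38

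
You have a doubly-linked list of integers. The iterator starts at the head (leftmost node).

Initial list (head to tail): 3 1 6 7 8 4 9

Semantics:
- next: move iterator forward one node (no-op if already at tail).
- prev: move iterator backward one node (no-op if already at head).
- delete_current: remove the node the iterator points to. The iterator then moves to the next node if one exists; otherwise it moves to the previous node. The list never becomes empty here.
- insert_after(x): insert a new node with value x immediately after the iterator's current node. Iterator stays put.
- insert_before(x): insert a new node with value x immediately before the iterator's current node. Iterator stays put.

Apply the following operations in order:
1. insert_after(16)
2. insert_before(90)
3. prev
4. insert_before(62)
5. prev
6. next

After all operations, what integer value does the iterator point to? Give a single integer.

Answer: 90

Derivation:
After 1 (insert_after(16)): list=[3, 16, 1, 6, 7, 8, 4, 9] cursor@3
After 2 (insert_before(90)): list=[90, 3, 16, 1, 6, 7, 8, 4, 9] cursor@3
After 3 (prev): list=[90, 3, 16, 1, 6, 7, 8, 4, 9] cursor@90
After 4 (insert_before(62)): list=[62, 90, 3, 16, 1, 6, 7, 8, 4, 9] cursor@90
After 5 (prev): list=[62, 90, 3, 16, 1, 6, 7, 8, 4, 9] cursor@62
After 6 (next): list=[62, 90, 3, 16, 1, 6, 7, 8, 4, 9] cursor@90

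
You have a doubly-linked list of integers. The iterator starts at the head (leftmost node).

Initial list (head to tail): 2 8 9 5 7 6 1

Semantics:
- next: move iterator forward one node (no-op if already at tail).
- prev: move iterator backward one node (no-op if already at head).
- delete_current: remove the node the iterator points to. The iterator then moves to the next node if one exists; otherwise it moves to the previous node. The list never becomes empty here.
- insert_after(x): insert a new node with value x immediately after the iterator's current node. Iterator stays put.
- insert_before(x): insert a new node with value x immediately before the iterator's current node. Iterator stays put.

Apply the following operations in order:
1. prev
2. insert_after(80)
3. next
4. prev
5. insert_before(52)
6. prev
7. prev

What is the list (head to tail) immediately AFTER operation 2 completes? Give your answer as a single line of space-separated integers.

After 1 (prev): list=[2, 8, 9, 5, 7, 6, 1] cursor@2
After 2 (insert_after(80)): list=[2, 80, 8, 9, 5, 7, 6, 1] cursor@2

Answer: 2 80 8 9 5 7 6 1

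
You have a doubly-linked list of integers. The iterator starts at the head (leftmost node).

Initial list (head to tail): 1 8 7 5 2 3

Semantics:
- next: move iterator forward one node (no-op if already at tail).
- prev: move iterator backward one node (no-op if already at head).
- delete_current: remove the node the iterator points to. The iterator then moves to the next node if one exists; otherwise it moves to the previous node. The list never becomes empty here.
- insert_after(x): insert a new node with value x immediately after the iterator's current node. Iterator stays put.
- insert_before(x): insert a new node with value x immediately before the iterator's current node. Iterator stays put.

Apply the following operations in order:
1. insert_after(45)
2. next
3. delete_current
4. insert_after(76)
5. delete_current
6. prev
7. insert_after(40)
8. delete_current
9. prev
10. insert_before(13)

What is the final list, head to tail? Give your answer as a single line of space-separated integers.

Answer: 13 40 76 7 5 2 3

Derivation:
After 1 (insert_after(45)): list=[1, 45, 8, 7, 5, 2, 3] cursor@1
After 2 (next): list=[1, 45, 8, 7, 5, 2, 3] cursor@45
After 3 (delete_current): list=[1, 8, 7, 5, 2, 3] cursor@8
After 4 (insert_after(76)): list=[1, 8, 76, 7, 5, 2, 3] cursor@8
After 5 (delete_current): list=[1, 76, 7, 5, 2, 3] cursor@76
After 6 (prev): list=[1, 76, 7, 5, 2, 3] cursor@1
After 7 (insert_after(40)): list=[1, 40, 76, 7, 5, 2, 3] cursor@1
After 8 (delete_current): list=[40, 76, 7, 5, 2, 3] cursor@40
After 9 (prev): list=[40, 76, 7, 5, 2, 3] cursor@40
After 10 (insert_before(13)): list=[13, 40, 76, 7, 5, 2, 3] cursor@40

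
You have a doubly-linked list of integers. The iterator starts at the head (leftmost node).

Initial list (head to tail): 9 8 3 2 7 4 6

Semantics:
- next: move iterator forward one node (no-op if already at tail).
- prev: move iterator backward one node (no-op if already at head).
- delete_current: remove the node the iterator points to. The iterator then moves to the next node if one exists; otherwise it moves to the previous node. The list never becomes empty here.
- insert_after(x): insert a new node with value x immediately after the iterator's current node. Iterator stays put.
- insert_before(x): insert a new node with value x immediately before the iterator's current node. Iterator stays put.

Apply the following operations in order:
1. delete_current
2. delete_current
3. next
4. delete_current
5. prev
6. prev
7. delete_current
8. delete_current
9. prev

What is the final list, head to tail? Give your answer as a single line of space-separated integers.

After 1 (delete_current): list=[8, 3, 2, 7, 4, 6] cursor@8
After 2 (delete_current): list=[3, 2, 7, 4, 6] cursor@3
After 3 (next): list=[3, 2, 7, 4, 6] cursor@2
After 4 (delete_current): list=[3, 7, 4, 6] cursor@7
After 5 (prev): list=[3, 7, 4, 6] cursor@3
After 6 (prev): list=[3, 7, 4, 6] cursor@3
After 7 (delete_current): list=[7, 4, 6] cursor@7
After 8 (delete_current): list=[4, 6] cursor@4
After 9 (prev): list=[4, 6] cursor@4

Answer: 4 6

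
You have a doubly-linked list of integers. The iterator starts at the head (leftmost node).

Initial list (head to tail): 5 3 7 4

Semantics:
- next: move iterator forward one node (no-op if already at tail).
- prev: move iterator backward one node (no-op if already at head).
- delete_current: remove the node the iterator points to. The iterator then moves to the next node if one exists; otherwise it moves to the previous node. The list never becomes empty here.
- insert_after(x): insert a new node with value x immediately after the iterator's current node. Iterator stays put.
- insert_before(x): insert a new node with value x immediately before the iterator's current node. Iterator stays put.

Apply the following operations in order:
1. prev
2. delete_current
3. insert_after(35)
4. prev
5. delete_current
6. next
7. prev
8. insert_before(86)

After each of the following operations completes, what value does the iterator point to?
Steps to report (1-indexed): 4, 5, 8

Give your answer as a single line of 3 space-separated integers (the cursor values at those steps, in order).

After 1 (prev): list=[5, 3, 7, 4] cursor@5
After 2 (delete_current): list=[3, 7, 4] cursor@3
After 3 (insert_after(35)): list=[3, 35, 7, 4] cursor@3
After 4 (prev): list=[3, 35, 7, 4] cursor@3
After 5 (delete_current): list=[35, 7, 4] cursor@35
After 6 (next): list=[35, 7, 4] cursor@7
After 7 (prev): list=[35, 7, 4] cursor@35
After 8 (insert_before(86)): list=[86, 35, 7, 4] cursor@35

Answer: 3 35 35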